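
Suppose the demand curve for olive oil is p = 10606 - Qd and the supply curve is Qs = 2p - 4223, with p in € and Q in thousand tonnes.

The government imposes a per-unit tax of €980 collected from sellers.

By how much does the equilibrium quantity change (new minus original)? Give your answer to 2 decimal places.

-653.33

Initially, 10606 - p = 2p - 4223, so 14829 = 3p and p = 4943, Q = 5663.
Since sellers keep the price net of the tax, the effective supply curve becomes Qs = 2p - 6183.
Equate the new curves: 10606 - p = 2p - 6183, giving 16789 = 3p, p = 16789/3 ≈ 5596.3333, Q = 15029/3 ≈ 5009.6667.
ΔQ = 5009.6667 − 5663 = -653.33.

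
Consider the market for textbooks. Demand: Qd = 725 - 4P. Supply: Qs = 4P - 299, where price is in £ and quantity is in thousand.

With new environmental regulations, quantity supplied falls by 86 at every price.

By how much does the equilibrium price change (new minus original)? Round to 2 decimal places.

+10.75

Original equilibrium: 725 - 4P = 4P - 299 gives 1024 = 8P, so P = 128 and Q = 213.
The new curves are Qd = 725 - 4P (demand) and Qs = 4P - 385 (supply).
Equate the new curves: 725 - 4P = 4P - 385, giving 1110 = 8P, P = 138.75, Q = 170.
ΔP = 138.75 − 128 = +10.75.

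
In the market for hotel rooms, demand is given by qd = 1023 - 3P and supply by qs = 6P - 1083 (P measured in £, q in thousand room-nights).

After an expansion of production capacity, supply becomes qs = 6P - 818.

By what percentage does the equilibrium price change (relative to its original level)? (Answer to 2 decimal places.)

Initially, 1023 - 3P = 6P - 1083, so 2106 = 9P and P = 234, q = 321.
With the change applied: demand qd = 1023 - 3P, supply qs = 6P - 818.
Equate the new curves: 1023 - 3P = 6P - 818, giving 1841 = 9P, P = 1841/9 ≈ 204.5556, q = 1228/3 ≈ 409.3333.
%ΔP = (204.5556 − 234) / 234 × 100 = -12.58%.

-12.58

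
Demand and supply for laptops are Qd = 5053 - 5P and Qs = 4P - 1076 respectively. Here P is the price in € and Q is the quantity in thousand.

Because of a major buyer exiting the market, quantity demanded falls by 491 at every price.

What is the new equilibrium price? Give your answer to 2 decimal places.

626.44

Original equilibrium: 5053 - 5P = 4P - 1076 gives 6129 = 9P, so P = 681 and Q = 1648.
The shock moves the curves to Qd = 4562 - 5P and Qs = 4P - 1076.
Equate the new curves: 4562 - 5P = 4P - 1076, giving 5638 = 9P, P = 5638/9 ≈ 626.4444, Q = 12868/9 ≈ 1429.7778.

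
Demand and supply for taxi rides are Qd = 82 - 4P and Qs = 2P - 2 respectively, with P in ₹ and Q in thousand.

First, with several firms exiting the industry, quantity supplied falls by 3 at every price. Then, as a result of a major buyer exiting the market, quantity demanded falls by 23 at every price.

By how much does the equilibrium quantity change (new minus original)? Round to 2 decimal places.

-9.67

Initially, 82 - 4P = 2P - 2, so 84 = 6P and P = 14, Q = 26.
The new curves are Qd = 59 - 4P (demand) and Qs = 2P - 5 (supply).
Setting them equal: 59 - 4P = 2P - 5 → 64 = 6P, so P = 32/3 ≈ 10.6667 and Q = 49/3 ≈ 16.3333.
ΔQ = 16.3333 − 26 = -9.67.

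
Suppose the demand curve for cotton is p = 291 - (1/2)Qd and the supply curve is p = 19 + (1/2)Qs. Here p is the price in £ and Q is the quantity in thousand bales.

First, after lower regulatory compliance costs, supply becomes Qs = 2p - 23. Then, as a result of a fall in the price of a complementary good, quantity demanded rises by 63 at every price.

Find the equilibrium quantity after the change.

Solve the original market: 582 - 2p = 2p - 38, hence p = 155 and Q = 272.
The new curves are Qd = 645 - 2p (demand) and Qs = 2p - 23 (supply).
New equilibrium: 645 - 2p = 2p - 23 ⇒ 668 = 4p ⇒ p = 167, Q = 311.

311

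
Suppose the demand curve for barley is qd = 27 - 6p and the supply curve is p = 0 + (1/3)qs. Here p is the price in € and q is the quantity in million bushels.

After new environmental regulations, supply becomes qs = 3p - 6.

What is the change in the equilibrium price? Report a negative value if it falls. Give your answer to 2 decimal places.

+0.67

Initially, 27 - 6p = 3p, so 27 = 9p and p = 3, q = 9.
The new curves are qd = 27 - 6p (demand) and qs = 3p - 6 (supply).
Clearing the new market: 27 - 6p = 3p - 6, so p = 11/3 ≈ 3.6667 and q = 5.
Δp = 3.6667 − 3 = +0.67.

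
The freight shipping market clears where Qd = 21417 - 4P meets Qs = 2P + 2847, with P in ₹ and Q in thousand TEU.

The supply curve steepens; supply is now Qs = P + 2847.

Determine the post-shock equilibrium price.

3714

Original equilibrium: 21417 - 4P = 2P + 2847 gives 18570 = 6P, so P = 3095 and Q = 9037.
The shock moves the curves to Qd = 21417 - 4P and Qs = P + 2847.
New equilibrium: 21417 - 4P = P + 2847 ⇒ 18570 = 5P ⇒ P = 3714, Q = 6561.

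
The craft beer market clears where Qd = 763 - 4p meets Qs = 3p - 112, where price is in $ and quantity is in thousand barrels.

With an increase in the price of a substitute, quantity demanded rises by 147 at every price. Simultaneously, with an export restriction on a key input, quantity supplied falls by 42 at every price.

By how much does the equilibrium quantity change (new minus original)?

+39

Before the shock: 763 - 4p = 3p - 112 ⇒ 875 = 7p ⇒ p = 125, Q = 263.
After the shift, demand is Qd = 910 - 4p and supply is Qs = 3p - 154.
New equilibrium: 910 - 4p = 3p - 154 ⇒ 1064 = 7p ⇒ p = 152, Q = 302.
ΔQ = 302 − 263 = +39.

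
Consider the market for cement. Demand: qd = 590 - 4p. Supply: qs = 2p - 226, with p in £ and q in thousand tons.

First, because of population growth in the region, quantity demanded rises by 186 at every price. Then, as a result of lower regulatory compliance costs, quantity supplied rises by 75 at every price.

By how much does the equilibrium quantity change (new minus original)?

Initially, 590 - 4p = 2p - 226, so 816 = 6p and p = 136, q = 46.
With the change applied: demand qd = 776 - 4p, supply qs = 2p - 151.
Equate the new curves: 776 - 4p = 2p - 151, giving 927 = 6p, p = 154.5, q = 158.
Δq = 158 − 46 = +112.

+112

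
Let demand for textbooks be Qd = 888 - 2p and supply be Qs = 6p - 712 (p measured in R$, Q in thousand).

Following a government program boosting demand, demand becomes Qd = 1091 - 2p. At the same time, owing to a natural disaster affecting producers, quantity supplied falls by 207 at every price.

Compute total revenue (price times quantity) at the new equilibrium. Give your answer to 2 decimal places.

Original equilibrium: 888 - 2p = 6p - 712 gives 1600 = 8p, so p = 200 and Q = 488.
The new curves are Qd = 1091 - 2p (demand) and Qs = 6p - 919 (supply).
Equate the new curves: 1091 - 2p = 6p - 919, giving 2010 = 8p, p = 251.25, Q = 588.5.
New expenditure = 251.25 × 588.5 = 147860.63.

147860.63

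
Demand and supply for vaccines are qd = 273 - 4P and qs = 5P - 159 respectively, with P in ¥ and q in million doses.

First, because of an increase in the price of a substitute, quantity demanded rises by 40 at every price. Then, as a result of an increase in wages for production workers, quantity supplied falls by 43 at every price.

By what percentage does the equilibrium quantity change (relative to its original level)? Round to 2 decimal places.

Before the shock: 273 - 4P = 5P - 159 ⇒ 432 = 9P ⇒ P = 48, q = 81.
After the shift, demand is qd = 313 - 4P and supply is qs = 5P - 202.
Clearing the new market: 313 - 4P = 5P - 202, so P = 515/9 ≈ 57.2222 and q = 757/9 ≈ 84.1111.
%Δq = (84.1111 − 81) / 81 × 100 = +3.84%.

+3.84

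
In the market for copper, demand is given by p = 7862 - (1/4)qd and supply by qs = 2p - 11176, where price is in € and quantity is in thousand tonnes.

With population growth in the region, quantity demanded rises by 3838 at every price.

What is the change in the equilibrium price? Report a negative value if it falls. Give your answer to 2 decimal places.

+639.67

Original equilibrium: 31448 - 4p = 2p - 11176 gives 42624 = 6p, so p = 7104 and q = 3032.
The shock moves the curves to qd = 35286 - 4p and qs = 2p - 11176.
New equilibrium: 35286 - 4p = 2p - 11176 ⇒ 46462 = 6p ⇒ p = 23231/3 ≈ 7743.6667, q = 12934/3 ≈ 4311.3333.
Δp = 7743.6667 − 7104 = +639.67.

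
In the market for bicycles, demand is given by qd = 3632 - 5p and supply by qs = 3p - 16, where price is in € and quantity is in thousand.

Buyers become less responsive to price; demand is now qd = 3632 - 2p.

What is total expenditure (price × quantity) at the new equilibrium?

Before the shock: 3632 - 5p = 3p - 16 ⇒ 3648 = 8p ⇒ p = 456, q = 1352.
With the change applied: demand qd = 3632 - 2p, supply qs = 3p - 16.
New equilibrium: 3632 - 2p = 3p - 16 ⇒ 3648 = 5p ⇒ p = 729.6, q = 2172.8.
New expenditure = 729.6 × 2172.8 = 1585274.88.

1585274.88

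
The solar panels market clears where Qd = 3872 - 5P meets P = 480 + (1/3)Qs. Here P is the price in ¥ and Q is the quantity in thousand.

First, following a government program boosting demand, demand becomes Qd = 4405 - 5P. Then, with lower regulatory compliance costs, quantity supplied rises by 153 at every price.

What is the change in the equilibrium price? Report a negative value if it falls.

+47.5

Solve the original market: 3872 - 5P = 3P - 1440, hence P = 664 and Q = 552.
After the shift, demand is Qd = 4405 - 5P and supply is Qs = 3P - 1287.
Equate the new curves: 4405 - 5P = 3P - 1287, giving 5692 = 8P, P = 711.5, Q = 847.5.
ΔP = 711.5 − 664 = +47.5.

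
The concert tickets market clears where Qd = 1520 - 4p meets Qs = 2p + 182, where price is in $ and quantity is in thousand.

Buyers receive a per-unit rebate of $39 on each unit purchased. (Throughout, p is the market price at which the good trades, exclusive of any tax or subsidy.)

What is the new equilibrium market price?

Before the shock: 1520 - 4p = 2p + 182 ⇒ 1338 = 6p ⇒ p = 223, Q = 628.
Since buyers' out-of-pocket price is the market price minus the rebate, the effective demand curve becomes Qd = 1676 - 4p.
Clearing the new market: 1676 - 4p = 2p + 182, so p = 249 and Q = 680.

249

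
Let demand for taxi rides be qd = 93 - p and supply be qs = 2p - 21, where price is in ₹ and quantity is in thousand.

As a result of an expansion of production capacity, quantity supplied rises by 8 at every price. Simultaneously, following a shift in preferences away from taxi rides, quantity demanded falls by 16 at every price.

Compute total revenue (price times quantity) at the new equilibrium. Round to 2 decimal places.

1410.00

Solve the original market: 93 - p = 2p - 21, hence p = 38 and q = 55.
After the shift, demand is qd = 77 - p and supply is qs = 2p - 13.
Setting them equal: 77 - p = 2p - 13 → 90 = 3p, so p = 30 and q = 47.
New expenditure = 30 × 47 = 1410.00.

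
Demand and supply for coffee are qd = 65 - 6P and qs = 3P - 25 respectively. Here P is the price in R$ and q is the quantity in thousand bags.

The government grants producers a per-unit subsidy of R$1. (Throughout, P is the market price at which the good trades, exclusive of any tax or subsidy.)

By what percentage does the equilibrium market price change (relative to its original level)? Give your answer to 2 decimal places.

-3.33

Before the shock: 65 - 6P = 3P - 25 ⇒ 90 = 9P ⇒ P = 10, q = 5.
Since sellers receive the price plus the subsidy, the effective supply curve becomes qs = 3P - 22.
New equilibrium: 65 - 6P = 3P - 22 ⇒ 87 = 9P ⇒ P = 29/3 ≈ 9.6667, q = 7.
%ΔP = (9.6667 − 10) / 10 × 100 = -3.33%.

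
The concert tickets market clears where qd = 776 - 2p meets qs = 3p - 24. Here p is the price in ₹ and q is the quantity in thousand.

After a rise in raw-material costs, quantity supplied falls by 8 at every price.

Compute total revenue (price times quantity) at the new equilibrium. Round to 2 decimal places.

73172.48

Solve the original market: 776 - 2p = 3p - 24, hence p = 160 and q = 456.
The new curves are qd = 776 - 2p (demand) and qs = 3p - 32 (supply).
New equilibrium: 776 - 2p = 3p - 32 ⇒ 808 = 5p ⇒ p = 161.6, q = 452.8.
New expenditure = 161.6 × 452.8 = 73172.48.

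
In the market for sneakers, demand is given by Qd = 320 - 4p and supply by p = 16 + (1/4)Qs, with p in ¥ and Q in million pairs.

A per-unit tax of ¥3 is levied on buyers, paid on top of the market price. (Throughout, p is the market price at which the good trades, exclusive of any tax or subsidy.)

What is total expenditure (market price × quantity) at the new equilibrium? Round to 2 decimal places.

Before the shock: 320 - 4p = 4p - 64 ⇒ 384 = 8p ⇒ p = 48, Q = 128.
Since buyers pay the price plus the tax, the effective demand curve becomes Qd = 308 - 4p.
Clearing the new market: 308 - 4p = 4p - 64, so p = 46.5 and Q = 122.
New expenditure = 46.5 × 122 = 5673.00.

5673.00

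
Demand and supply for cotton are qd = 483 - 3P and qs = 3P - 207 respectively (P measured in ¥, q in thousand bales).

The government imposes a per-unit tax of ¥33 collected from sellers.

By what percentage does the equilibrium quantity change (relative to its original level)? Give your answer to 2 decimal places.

Original equilibrium: 483 - 3P = 3P - 207 gives 690 = 6P, so P = 115 and q = 138.
Since sellers keep the price net of the tax, the effective supply curve becomes qs = 3P - 306.
Clearing the new market: 483 - 3P = 3P - 306, so P = 131.5 and q = 88.5.
%Δq = (88.5 − 138) / 138 × 100 = -35.87%.

-35.87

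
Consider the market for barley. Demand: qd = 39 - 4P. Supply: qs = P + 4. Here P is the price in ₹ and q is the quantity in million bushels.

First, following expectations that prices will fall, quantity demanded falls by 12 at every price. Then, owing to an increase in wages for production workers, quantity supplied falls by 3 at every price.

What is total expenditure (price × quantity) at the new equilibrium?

32.24

Solve the original market: 39 - 4P = P + 4, hence P = 7 and q = 11.
The shock moves the curves to qd = 27 - 4P and qs = P + 1.
New equilibrium: 27 - 4P = P + 1 ⇒ 26 = 5P ⇒ P = 5.2, q = 6.2.
New expenditure = 5.2 × 6.2 = 32.24.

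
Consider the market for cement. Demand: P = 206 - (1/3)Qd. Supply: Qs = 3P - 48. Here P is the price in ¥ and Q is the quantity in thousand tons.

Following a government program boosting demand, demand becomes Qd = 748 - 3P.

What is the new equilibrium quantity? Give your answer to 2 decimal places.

Original equilibrium: 618 - 3P = 3P - 48 gives 666 = 6P, so P = 111 and Q = 285.
After the shift, demand is Qd = 748 - 3P and supply is Qs = 3P - 48.
Clearing the new market: 748 - 3P = 3P - 48, so P = 398/3 ≈ 132.6667 and Q = 350.

350.00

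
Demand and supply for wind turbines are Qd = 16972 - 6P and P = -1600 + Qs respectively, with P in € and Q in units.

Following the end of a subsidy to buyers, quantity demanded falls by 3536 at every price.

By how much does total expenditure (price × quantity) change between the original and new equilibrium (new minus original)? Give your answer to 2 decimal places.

-2771646.69

Original equilibrium: 16972 - 6P = P + 1600 gives 15372 = 7P, so P = 2196 and Q = 3796.
The new curves are Qd = 13436 - 6P (demand) and Qs = P + 1600 (supply).
Equate the new curves: 13436 - 6P = P + 1600, giving 11836 = 7P, P = 11836/7 ≈ 1690.8571, Q = 23036/7 ≈ 3290.8571.
Expenditure moves from 2196×3796 = 8336016 to 1690.8571×3290.8571 = 5564369.3061; change = -2771646.69.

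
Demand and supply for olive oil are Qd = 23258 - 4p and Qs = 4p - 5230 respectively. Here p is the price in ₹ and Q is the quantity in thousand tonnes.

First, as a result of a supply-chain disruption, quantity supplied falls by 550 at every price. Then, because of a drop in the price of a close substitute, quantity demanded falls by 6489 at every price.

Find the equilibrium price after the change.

2818.625

Original equilibrium: 23258 - 4p = 4p - 5230 gives 28488 = 8p, so p = 3561 and Q = 9014.
The new curves are Qd = 16769 - 4p (demand) and Qs = 4p - 5780 (supply).
Equate the new curves: 16769 - 4p = 4p - 5780, giving 22549 = 8p, p = 2818.625, Q = 5494.5.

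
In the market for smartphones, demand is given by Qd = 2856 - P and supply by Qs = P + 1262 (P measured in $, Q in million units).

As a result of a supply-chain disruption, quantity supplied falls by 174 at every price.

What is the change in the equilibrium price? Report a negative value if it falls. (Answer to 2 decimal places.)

Solve the original market: 2856 - P = P + 1262, hence P = 797 and Q = 2059.
The new curves are Qd = 2856 - P (demand) and Qs = P + 1088 (supply).
Setting them equal: 2856 - P = P + 1088 → 1768 = 2P, so P = 884 and Q = 1972.
ΔP = 884 − 797 = +87.00.

+87.00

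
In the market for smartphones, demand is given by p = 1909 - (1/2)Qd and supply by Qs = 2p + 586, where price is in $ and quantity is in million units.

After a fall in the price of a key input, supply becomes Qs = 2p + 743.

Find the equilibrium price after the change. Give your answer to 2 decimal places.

Original equilibrium: 3818 - 2p = 2p + 586 gives 3232 = 4p, so p = 808 and Q = 2202.
The new curves are Qd = 3818 - 2p (demand) and Qs = 2p + 743 (supply).
Clearing the new market: 3818 - 2p = 2p + 743, so p = 768.75 and Q = 2280.5.

768.75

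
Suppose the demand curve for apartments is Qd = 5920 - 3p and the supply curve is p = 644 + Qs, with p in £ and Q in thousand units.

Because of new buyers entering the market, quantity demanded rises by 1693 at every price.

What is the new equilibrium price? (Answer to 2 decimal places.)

2064.25

Initially, 5920 - 3p = p - 644, so 6564 = 4p and p = 1641, Q = 997.
With the change applied: demand Qd = 7613 - 3p, supply Qs = p - 644.
Equate the new curves: 7613 - 3p = p - 644, giving 8257 = 4p, p = 2064.25, Q = 1420.25.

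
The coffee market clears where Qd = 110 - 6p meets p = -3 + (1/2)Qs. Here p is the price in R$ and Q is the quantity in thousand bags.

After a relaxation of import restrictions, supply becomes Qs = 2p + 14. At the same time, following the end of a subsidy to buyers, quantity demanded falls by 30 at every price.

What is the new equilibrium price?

8.25

Before the shock: 110 - 6p = 2p + 6 ⇒ 104 = 8p ⇒ p = 13, Q = 32.
The new curves are Qd = 80 - 6p (demand) and Qs = 2p + 14 (supply).
New equilibrium: 80 - 6p = 2p + 14 ⇒ 66 = 8p ⇒ p = 8.25, Q = 30.5.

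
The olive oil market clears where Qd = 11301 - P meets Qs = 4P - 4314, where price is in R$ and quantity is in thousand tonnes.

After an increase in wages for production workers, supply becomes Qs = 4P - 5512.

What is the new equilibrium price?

3362.6

Before the shock: 11301 - P = 4P - 4314 ⇒ 15615 = 5P ⇒ P = 3123, Q = 8178.
After the shift, demand is Qd = 11301 - P and supply is Qs = 4P - 5512.
New equilibrium: 11301 - P = 4P - 5512 ⇒ 16813 = 5P ⇒ P = 3362.6, Q = 7938.4.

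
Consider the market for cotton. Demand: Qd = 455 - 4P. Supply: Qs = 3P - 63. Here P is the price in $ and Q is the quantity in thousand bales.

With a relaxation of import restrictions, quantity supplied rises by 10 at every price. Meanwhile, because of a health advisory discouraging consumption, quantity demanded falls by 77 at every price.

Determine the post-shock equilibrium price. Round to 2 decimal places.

61.57

Initially, 455 - 4P = 3P - 63, so 518 = 7P and P = 74, Q = 159.
The shock moves the curves to Qd = 378 - 4P and Qs = 3P - 53.
New equilibrium: 378 - 4P = 3P - 53 ⇒ 431 = 7P ⇒ P = 431/7 ≈ 61.5714, Q = 922/7 ≈ 131.7143.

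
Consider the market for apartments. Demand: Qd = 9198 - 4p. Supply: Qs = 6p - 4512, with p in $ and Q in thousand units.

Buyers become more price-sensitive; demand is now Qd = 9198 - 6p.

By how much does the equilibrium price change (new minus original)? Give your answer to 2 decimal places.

Original equilibrium: 9198 - 4p = 6p - 4512 gives 13710 = 10p, so p = 1371 and Q = 3714.
After the shift, demand is Qd = 9198 - 6p and supply is Qs = 6p - 4512.
New equilibrium: 9198 - 6p = 6p - 4512 ⇒ 13710 = 12p ⇒ p = 1142.5, Q = 2343.
Δp = 1142.5 − 1371 = -228.50.

-228.50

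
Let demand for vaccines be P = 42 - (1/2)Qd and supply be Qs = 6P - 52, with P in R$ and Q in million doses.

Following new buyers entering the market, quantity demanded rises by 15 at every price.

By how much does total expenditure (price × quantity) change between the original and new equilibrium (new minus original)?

Original equilibrium: 84 - 2P = 6P - 52 gives 136 = 8P, so P = 17 and Q = 50.
The new curves are Qd = 99 - 2P (demand) and Qs = 6P - 52 (supply).
New equilibrium: 99 - 2P = 6P - 52 ⇒ 151 = 8P ⇒ P = 18.875, Q = 61.25.
Expenditure moves from 17×50 = 850 to 18.875×61.25 = 1156.09375; change = +306.09375.

+306.09375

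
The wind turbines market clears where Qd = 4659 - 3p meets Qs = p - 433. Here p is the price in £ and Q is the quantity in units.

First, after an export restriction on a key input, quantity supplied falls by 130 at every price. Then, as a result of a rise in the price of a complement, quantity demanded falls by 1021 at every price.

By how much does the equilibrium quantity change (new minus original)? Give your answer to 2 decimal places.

Solve the original market: 4659 - 3p = p - 433, hence p = 1273 and Q = 840.
The shock moves the curves to Qd = 3638 - 3p and Qs = p - 563.
Equate the new curves: 3638 - 3p = p - 563, giving 4201 = 4p, p = 1050.25, Q = 487.25.
ΔQ = 487.25 − 840 = -352.75.

-352.75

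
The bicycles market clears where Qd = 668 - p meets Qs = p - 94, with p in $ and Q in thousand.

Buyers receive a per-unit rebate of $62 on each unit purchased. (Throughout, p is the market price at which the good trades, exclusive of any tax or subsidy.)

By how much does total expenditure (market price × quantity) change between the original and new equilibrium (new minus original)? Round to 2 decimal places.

Original equilibrium: 668 - p = p - 94 gives 762 = 2p, so p = 381 and Q = 287.
Since buyers' out-of-pocket price is the market price minus the rebate, the effective demand curve becomes Qd = 730 - p.
Clearing the new market: 730 - p = p - 94, so p = 412 and Q = 318.
Expenditure moves from 381×287 = 109347 to 412×318 = 131016; change = +21669.00.

+21669.00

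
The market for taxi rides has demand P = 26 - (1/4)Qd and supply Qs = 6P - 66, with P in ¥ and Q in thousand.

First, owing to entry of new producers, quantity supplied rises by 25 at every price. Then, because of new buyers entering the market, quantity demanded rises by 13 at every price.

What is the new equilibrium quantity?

Before the shock: 104 - 4P = 6P - 66 ⇒ 170 = 10P ⇒ P = 17, Q = 36.
After the shift, demand is Qd = 117 - 4P and supply is Qs = 6P - 41.
Setting them equal: 117 - 4P = 6P - 41 → 158 = 10P, so P = 15.8 and Q = 53.8.

53.8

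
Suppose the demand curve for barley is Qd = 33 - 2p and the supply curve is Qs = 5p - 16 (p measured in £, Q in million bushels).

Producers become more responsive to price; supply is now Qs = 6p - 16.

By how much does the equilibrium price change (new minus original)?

-0.875

Before the shock: 33 - 2p = 5p - 16 ⇒ 49 = 7p ⇒ p = 7, Q = 19.
After the shift, demand is Qd = 33 - 2p and supply is Qs = 6p - 16.
New equilibrium: 33 - 2p = 6p - 16 ⇒ 49 = 8p ⇒ p = 6.125, Q = 20.75.
Δp = 6.125 − 7 = -0.875.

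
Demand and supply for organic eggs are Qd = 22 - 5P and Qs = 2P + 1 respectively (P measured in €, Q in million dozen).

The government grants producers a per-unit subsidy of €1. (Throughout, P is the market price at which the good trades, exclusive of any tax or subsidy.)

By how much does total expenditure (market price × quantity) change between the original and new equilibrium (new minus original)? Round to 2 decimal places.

Initially, 22 - 5P = 2P + 1, so 21 = 7P and P = 3, Q = 7.
Since sellers receive the price plus the subsidy, the effective supply curve becomes Qs = 2P + 3.
Setting them equal: 22 - 5P = 2P + 3 → 19 = 7P, so P = 19/7 ≈ 2.7143 and Q = 59/7 ≈ 8.4286.
Expenditure moves from 3×7 = 21 to 2.7143×8.4286 = 22.8776; change = +1.88.

+1.88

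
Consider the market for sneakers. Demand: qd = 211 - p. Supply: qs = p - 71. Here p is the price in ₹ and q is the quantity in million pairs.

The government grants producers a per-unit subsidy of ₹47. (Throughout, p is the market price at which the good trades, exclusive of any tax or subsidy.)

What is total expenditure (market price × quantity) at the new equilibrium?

10986.25

Original equilibrium: 211 - p = p - 71 gives 282 = 2p, so p = 141 and q = 70.
Since sellers receive the price plus the subsidy, the effective supply curve becomes qs = p - 24.
Setting them equal: 211 - p = p - 24 → 235 = 2p, so p = 117.5 and q = 93.5.
New expenditure = 117.5 × 93.5 = 10986.25.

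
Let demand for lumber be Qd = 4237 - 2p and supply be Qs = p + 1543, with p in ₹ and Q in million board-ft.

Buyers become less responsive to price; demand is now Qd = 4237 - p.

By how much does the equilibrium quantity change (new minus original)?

+449

Initially, 4237 - 2p = p + 1543, so 2694 = 3p and p = 898, Q = 2441.
With the change applied: demand Qd = 4237 - p, supply Qs = p + 1543.
New equilibrium: 4237 - p = p + 1543 ⇒ 2694 = 2p ⇒ p = 1347, Q = 2890.
ΔQ = 2890 − 2441 = +449.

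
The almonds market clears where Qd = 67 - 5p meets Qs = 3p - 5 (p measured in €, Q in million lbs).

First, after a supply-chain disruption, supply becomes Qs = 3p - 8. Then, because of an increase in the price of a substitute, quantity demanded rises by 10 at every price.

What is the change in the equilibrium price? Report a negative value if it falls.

Before the shock: 67 - 5p = 3p - 5 ⇒ 72 = 8p ⇒ p = 9, Q = 22.
The shock moves the curves to Qd = 77 - 5p and Qs = 3p - 8.
Clearing the new market: 77 - 5p = 3p - 8, so p = 10.625 and Q = 23.875.
Δp = 10.625 − 9 = +1.625.

+1.625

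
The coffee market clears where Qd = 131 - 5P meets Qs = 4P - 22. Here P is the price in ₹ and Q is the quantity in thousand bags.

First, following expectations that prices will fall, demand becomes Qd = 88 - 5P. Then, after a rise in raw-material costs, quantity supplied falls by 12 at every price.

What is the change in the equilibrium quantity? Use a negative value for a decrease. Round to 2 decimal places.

Solve the original market: 131 - 5P = 4P - 22, hence P = 17 and Q = 46.
With the change applied: demand Qd = 88 - 5P, supply Qs = 4P - 34.
New equilibrium: 88 - 5P = 4P - 34 ⇒ 122 = 9P ⇒ P = 122/9 ≈ 13.5556, Q = 182/9 ≈ 20.2222.
ΔQ = 20.2222 − 46 = -25.78.

-25.78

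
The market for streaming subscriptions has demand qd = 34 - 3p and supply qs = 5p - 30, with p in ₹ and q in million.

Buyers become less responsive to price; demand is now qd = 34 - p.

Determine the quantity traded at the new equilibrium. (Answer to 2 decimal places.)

23.33

Solve the original market: 34 - 3p = 5p - 30, hence p = 8 and q = 10.
With the change applied: demand qd = 34 - p, supply qs = 5p - 30.
Setting them equal: 34 - p = 5p - 30 → 64 = 6p, so p = 32/3 ≈ 10.6667 and q = 70/3 ≈ 23.3333.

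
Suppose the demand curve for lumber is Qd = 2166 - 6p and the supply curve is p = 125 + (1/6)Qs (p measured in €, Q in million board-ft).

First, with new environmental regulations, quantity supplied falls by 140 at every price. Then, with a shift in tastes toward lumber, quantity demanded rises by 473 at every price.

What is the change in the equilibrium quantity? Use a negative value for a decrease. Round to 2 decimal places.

+166.50

Solve the original market: 2166 - 6p = 6p - 750, hence p = 243 and Q = 708.
After the shift, demand is Qd = 2639 - 6p and supply is Qs = 6p - 890.
Setting them equal: 2639 - 6p = 6p - 890 → 3529 = 12p, so p = 3529/12 ≈ 294.0833 and Q = 874.5.
ΔQ = 874.5 − 708 = +166.50.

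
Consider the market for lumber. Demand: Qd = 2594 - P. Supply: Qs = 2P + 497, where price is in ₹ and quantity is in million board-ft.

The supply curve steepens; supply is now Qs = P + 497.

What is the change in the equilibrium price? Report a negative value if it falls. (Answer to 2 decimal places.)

Solve the original market: 2594 - P = 2P + 497, hence P = 699 and Q = 1895.
The shock moves the curves to Qd = 2594 - P and Qs = P + 497.
Setting them equal: 2594 - P = P + 497 → 2097 = 2P, so P = 1048.5 and Q = 1545.5.
ΔP = 1048.5 − 699 = +349.50.

+349.50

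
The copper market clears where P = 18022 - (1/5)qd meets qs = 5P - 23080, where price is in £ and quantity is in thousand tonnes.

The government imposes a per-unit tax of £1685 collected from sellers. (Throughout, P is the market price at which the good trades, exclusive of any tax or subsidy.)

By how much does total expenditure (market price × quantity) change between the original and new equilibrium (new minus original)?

-22993931.25

Original equilibrium: 90110 - 5P = 5P - 23080 gives 113190 = 10P, so P = 11319 and q = 33515.
Since sellers keep the price net of the tax, the effective supply curve becomes qs = 5P - 31505.
Equate the new curves: 90110 - 5P = 5P - 31505, giving 121615 = 10P, P = 12161.5, q = 29302.5.
Expenditure moves from 11319×33515 = 379356285 to 12161.5×29302.5 = 356362353.75; change = -22993931.25.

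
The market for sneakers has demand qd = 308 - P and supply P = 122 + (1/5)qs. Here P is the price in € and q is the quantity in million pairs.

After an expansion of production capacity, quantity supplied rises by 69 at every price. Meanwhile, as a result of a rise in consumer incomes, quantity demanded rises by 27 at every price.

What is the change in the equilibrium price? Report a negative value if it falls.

-7

Solve the original market: 308 - P = 5P - 610, hence P = 153 and q = 155.
The shock moves the curves to qd = 335 - P and qs = 5P - 541.
Clearing the new market: 335 - P = 5P - 541, so P = 146 and q = 189.
ΔP = 146 − 153 = -7.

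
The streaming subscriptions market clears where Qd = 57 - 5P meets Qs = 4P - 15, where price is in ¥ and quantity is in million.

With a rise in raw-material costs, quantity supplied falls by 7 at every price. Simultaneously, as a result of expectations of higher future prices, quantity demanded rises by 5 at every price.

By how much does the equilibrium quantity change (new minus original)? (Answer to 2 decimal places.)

-1.67

Solve the original market: 57 - 5P = 4P - 15, hence P = 8 and Q = 17.
The new curves are Qd = 62 - 5P (demand) and Qs = 4P - 22 (supply).
Clearing the new market: 62 - 5P = 4P - 22, so P = 28/3 ≈ 9.3333 and Q = 46/3 ≈ 15.3333.
ΔQ = 15.3333 − 17 = -1.67.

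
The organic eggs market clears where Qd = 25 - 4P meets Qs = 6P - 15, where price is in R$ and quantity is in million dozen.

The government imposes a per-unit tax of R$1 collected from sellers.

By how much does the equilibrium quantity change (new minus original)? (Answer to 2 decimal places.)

Initially, 25 - 4P = 6P - 15, so 40 = 10P and P = 4, Q = 9.
Since sellers keep the price net of the tax, the effective supply curve becomes Qs = 6P - 21.
Clearing the new market: 25 - 4P = 6P - 21, so P = 4.6 and Q = 6.6.
ΔQ = 6.6 − 9 = -2.40.

-2.40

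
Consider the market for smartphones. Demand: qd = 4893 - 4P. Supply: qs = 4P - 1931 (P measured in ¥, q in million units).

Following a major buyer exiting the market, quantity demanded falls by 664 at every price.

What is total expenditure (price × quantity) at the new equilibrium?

884730

Solve the original market: 4893 - 4P = 4P - 1931, hence P = 853 and q = 1481.
The new curves are qd = 4229 - 4P (demand) and qs = 4P - 1931 (supply).
Clearing the new market: 4229 - 4P = 4P - 1931, so P = 770 and q = 1149.
New expenditure = 770 × 1149 = 884730.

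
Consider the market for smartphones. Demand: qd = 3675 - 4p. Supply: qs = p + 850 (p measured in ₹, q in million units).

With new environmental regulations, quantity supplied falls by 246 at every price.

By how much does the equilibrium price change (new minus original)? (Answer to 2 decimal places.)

+49.20

Initially, 3675 - 4p = p + 850, so 2825 = 5p and p = 565, q = 1415.
The shock moves the curves to qd = 3675 - 4p and qs = p + 604.
Setting them equal: 3675 - 4p = p + 604 → 3071 = 5p, so p = 614.2 and q = 1218.2.
Δp = 614.2 − 565 = +49.20.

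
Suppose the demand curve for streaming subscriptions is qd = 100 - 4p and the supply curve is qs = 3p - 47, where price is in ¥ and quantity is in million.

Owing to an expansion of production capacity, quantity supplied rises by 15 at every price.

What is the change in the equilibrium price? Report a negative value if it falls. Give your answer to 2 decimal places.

Before the shock: 100 - 4p = 3p - 47 ⇒ 147 = 7p ⇒ p = 21, q = 16.
With the change applied: demand qd = 100 - 4p, supply qs = 3p - 32.
Setting them equal: 100 - 4p = 3p - 32 → 132 = 7p, so p = 132/7 ≈ 18.8571 and q = 172/7 ≈ 24.5714.
Δp = 18.8571 − 21 = -2.14.

-2.14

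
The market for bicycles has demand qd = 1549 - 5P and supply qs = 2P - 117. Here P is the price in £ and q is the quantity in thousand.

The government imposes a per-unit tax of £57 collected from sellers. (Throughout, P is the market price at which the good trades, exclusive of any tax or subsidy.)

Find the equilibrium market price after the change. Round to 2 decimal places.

Original equilibrium: 1549 - 5P = 2P - 117 gives 1666 = 7P, so P = 238 and q = 359.
Since sellers keep the price net of the tax, the effective supply curve becomes qs = 2P - 231.
Clearing the new market: 1549 - 5P = 2P - 231, so P = 1780/7 ≈ 254.2857 and q = 1943/7 ≈ 277.5714.

254.29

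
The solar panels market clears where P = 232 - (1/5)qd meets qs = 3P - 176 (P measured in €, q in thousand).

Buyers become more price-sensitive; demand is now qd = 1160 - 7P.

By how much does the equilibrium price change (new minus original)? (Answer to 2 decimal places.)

Original equilibrium: 1160 - 5P = 3P - 176 gives 1336 = 8P, so P = 167 and q = 325.
The shock moves the curves to qd = 1160 - 7P and qs = 3P - 176.
New equilibrium: 1160 - 7P = 3P - 176 ⇒ 1336 = 10P ⇒ P = 133.6, q = 224.8.
ΔP = 133.6 − 167 = -33.40.

-33.40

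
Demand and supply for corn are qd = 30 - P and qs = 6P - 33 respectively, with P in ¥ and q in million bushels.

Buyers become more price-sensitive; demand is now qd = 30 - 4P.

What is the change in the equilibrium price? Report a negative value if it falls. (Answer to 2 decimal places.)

Before the shock: 30 - P = 6P - 33 ⇒ 63 = 7P ⇒ P = 9, q = 21.
With the change applied: demand qd = 30 - 4P, supply qs = 6P - 33.
Clearing the new market: 30 - 4P = 6P - 33, so P = 6.3 and q = 4.8.
ΔP = 6.3 − 9 = -2.70.

-2.70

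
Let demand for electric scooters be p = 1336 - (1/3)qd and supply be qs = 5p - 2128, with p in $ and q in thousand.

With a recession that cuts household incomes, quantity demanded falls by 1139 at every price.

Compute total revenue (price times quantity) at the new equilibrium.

Original equilibrium: 4008 - 3p = 5p - 2128 gives 6136 = 8p, so p = 767 and q = 1707.
The shock moves the curves to qd = 2869 - 3p and qs = 5p - 2128.
New equilibrium: 2869 - 3p = 5p - 2128 ⇒ 4997 = 8p ⇒ p = 624.625, q = 995.125.
New expenditure = 624.625 × 995.125 = 621579.953125.

621579.953125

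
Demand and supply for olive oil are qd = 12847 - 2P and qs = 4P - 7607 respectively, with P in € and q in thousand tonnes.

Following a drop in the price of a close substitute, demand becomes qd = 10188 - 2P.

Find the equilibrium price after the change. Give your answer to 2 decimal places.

Original equilibrium: 12847 - 2P = 4P - 7607 gives 20454 = 6P, so P = 3409 and q = 6029.
After the shift, demand is qd = 10188 - 2P and supply is qs = 4P - 7607.
Setting them equal: 10188 - 2P = 4P - 7607 → 17795 = 6P, so P = 17795/6 ≈ 2965.8333 and q = 12769/3 ≈ 4256.3333.

2965.83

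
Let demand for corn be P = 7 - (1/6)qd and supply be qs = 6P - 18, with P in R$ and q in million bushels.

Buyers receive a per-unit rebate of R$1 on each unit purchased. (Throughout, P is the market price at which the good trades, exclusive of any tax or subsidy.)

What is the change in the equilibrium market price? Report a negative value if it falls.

Solve the original market: 42 - 6P = 6P - 18, hence P = 5 and q = 12.
Since buyers' out-of-pocket price is the market price minus the rebate, the effective demand curve becomes qd = 48 - 6P.
New equilibrium: 48 - 6P = 6P - 18 ⇒ 66 = 12P ⇒ P = 5.5, q = 15.
ΔP = 5.5 − 5 = +0.5.

+0.5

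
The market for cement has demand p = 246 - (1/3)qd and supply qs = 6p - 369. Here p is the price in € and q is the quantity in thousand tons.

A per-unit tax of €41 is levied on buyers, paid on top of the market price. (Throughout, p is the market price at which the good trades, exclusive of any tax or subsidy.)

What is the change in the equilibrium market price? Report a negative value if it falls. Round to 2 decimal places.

Initially, 738 - 3p = 6p - 369, so 1107 = 9p and p = 123, q = 369.
Since buyers pay the price plus the tax, the effective demand curve becomes qd = 615 - 3p.
Equate the new curves: 615 - 3p = 6p - 369, giving 984 = 9p, p = 328/3 ≈ 109.3333, q = 287.
Δp = 109.3333 − 123 = -13.67.

-13.67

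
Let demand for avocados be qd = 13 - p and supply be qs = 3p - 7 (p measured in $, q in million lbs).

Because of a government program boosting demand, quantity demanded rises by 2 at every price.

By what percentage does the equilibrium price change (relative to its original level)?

+10

Original equilibrium: 13 - p = 3p - 7 gives 20 = 4p, so p = 5 and q = 8.
After the shift, demand is qd = 15 - p and supply is qs = 3p - 7.
Equate the new curves: 15 - p = 3p - 7, giving 22 = 4p, p = 5.5, q = 9.5.
%Δp = (5.5 − 5) / 5 × 100 = +10%.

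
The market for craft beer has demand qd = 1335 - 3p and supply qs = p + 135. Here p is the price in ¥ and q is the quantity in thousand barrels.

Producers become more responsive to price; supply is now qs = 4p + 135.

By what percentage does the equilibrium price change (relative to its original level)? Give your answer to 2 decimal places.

-42.86

Original equilibrium: 1335 - 3p = p + 135 gives 1200 = 4p, so p = 300 and q = 435.
With the change applied: demand qd = 1335 - 3p, supply qs = 4p + 135.
New equilibrium: 1335 - 3p = 4p + 135 ⇒ 1200 = 7p ⇒ p = 1200/7 ≈ 171.4286, q = 5745/7 ≈ 820.7143.
%Δp = (171.4286 − 300) / 300 × 100 = -42.86%.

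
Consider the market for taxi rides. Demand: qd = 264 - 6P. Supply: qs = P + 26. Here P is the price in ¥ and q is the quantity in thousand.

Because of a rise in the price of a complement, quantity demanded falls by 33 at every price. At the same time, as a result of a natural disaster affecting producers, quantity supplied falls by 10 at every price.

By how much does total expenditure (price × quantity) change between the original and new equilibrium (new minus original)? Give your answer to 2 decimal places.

-605.20

Before the shock: 264 - 6P = P + 26 ⇒ 238 = 7P ⇒ P = 34, q = 60.
After the shift, demand is qd = 231 - 6P and supply is qs = P + 16.
Clearing the new market: 231 - 6P = P + 16, so P = 215/7 ≈ 30.7143 and q = 327/7 ≈ 46.7143.
Expenditure moves from 34×60 = 2040 to 30.7143×46.7143 = 1434.7959; change = -605.20.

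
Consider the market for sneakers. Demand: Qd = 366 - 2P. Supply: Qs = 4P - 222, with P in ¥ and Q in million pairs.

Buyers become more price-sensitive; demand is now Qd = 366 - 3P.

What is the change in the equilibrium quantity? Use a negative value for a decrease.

Original equilibrium: 366 - 2P = 4P - 222 gives 588 = 6P, so P = 98 and Q = 170.
With the change applied: demand Qd = 366 - 3P, supply Qs = 4P - 222.
Setting them equal: 366 - 3P = 4P - 222 → 588 = 7P, so P = 84 and Q = 114.
ΔQ = 114 − 170 = -56.

-56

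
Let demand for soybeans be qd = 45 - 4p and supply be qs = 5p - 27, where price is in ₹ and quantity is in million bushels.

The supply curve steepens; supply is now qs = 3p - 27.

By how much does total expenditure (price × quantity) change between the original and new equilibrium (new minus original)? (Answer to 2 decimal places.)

-64.33

Before the shock: 45 - 4p = 5p - 27 ⇒ 72 = 9p ⇒ p = 8, q = 13.
The new curves are qd = 45 - 4p (demand) and qs = 3p - 27 (supply).
New equilibrium: 45 - 4p = 3p - 27 ⇒ 72 = 7p ⇒ p = 72/7 ≈ 10.2857, q = 27/7 ≈ 3.8571.
Expenditure moves from 8×13 = 104 to 10.2857×3.8571 = 39.6735; change = -64.33.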